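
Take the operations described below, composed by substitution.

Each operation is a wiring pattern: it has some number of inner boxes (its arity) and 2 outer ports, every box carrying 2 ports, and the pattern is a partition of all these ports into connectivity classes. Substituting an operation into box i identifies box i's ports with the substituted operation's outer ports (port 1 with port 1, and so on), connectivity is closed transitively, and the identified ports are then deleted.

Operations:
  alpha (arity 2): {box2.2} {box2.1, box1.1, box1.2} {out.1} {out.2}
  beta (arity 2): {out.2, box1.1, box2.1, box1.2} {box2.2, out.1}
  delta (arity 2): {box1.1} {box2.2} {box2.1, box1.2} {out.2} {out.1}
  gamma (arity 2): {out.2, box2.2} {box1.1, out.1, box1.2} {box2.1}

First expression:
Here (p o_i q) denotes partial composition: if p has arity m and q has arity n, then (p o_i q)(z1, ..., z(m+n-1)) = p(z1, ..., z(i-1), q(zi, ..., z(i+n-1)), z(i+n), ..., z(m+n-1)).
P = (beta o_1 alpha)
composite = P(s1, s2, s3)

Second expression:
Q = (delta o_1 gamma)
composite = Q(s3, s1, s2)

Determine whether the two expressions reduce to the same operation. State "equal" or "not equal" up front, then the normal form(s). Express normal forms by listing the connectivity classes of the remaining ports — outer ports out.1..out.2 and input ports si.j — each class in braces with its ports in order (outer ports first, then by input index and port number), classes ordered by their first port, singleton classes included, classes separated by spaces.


The first expression, normalized: {out.1, s3.2} {out.2, s3.1} {s1.1, s1.2, s2.1} {s2.2}
The second expression, normalized: {out.1} {out.2} {s1.1} {s1.2, s2.1} {s2.2} {s3.1, s3.2}
The normal forms differ: not equal.

not equal: they reduce to {out.1, s3.2} {out.2, s3.1} {s1.1, s1.2, s2.1} {s2.2} and {out.1} {out.2} {s1.1} {s1.2, s2.1} {s2.2} {s3.1, s3.2}


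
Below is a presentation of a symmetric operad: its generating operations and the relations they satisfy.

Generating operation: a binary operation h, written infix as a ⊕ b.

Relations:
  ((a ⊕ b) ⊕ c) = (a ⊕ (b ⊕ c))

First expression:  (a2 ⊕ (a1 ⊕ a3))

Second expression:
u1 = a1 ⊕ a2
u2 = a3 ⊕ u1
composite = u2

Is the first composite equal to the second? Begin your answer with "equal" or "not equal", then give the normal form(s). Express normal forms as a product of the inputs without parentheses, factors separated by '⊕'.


The first expression reduces to a2 ⊕ a1 ⊕ a3
The second expression reduces to a3 ⊕ a1 ⊕ a2
They disagree, so not equal.

not equal; first: a2 ⊕ a1 ⊕ a3; second: a3 ⊕ a1 ⊕ a2


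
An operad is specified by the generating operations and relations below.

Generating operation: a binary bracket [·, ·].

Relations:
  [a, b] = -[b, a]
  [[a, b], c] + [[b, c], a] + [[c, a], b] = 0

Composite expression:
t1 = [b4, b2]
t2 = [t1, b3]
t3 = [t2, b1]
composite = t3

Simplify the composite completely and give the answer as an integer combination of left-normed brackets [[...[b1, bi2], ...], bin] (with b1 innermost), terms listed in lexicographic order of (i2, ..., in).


[[[b1, b2], b4], b3] - [[[b1, b3], b2], b4] + [[[b1, b3], b4], b2] - [[[b1, b4], b2], b3]

Expand each bracket as ab - ba; the b1-initial words give the coefficients.
Composite bracket: [[[b4, b2], b3], b1]
The bracket unfolds into 8 signed words via [a, b] = ab - ba (2^3 = 8).
The b1-initial words carry the normal form:
  the word b1b2b4b3 carries sign +1 and contributes +[[[b1, b2], b4], b3]
  the word b1b3b2b4 carries sign -1 and contributes -[[[b1, b3], b2], b4]
  the word b1b3b4b2 carries sign +1 and contributes +[[[b1, b3], b4], b2]
  the word b1b4b2b3 carries sign -1 and contributes -[[[b1, b4], b2], b3]


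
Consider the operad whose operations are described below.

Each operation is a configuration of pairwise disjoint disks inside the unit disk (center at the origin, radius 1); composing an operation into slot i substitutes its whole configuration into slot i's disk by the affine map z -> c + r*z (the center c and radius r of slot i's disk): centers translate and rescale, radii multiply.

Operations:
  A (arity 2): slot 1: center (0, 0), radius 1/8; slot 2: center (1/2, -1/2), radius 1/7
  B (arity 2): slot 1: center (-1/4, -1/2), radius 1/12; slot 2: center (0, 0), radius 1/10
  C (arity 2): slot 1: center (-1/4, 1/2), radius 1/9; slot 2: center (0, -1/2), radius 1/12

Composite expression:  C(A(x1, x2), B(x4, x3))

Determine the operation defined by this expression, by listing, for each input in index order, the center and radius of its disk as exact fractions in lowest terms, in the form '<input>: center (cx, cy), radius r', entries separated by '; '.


x1: center (-1/4, 1/2), radius 1/72; x2: center (-7/36, 4/9), radius 1/63; x3: center (0, -1/2), radius 1/120; x4: center (-1/48, -13/24), radius 1/144

Nesting under C composes maps z -> c + r*z down each x-path.
x1: after 2 affine steps, its disk has center (-1/4, 1/2), radius 1/72
x2: after 2 affine steps, its disk has center (-7/36, 4/9), radius 1/63
x4: after 2 affine steps, its disk has center (-1/48, -13/24), radius 1/144
x3: after 2 affine steps, its disk has center (0, -1/2), radius 1/120


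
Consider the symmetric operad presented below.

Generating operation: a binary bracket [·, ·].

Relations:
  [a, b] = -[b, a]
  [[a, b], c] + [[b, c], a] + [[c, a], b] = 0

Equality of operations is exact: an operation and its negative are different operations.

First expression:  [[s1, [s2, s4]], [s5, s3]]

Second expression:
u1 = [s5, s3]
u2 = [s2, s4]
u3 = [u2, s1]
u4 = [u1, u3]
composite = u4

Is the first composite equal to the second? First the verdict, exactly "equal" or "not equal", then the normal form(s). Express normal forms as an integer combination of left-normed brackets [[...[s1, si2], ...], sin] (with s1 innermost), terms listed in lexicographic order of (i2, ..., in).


equal; the common form is -[[[[s1, s2], s4], s3], s5] + [[[[s1, s2], s4], s5], s3] + [[[[s1, s4], s2], s3], s5] - [[[[s1, s4], s2], s5], s3]

The first expression reduces to -[[[[s1, s2], s4], s3], s5] + [[[[s1, s2], s4], s5], s3] + [[[[s1, s4], s2], s3], s5] - [[[[s1, s4], s2], s5], s3]
The second expression reduces to -[[[[s1, s2], s4], s3], s5] + [[[[s1, s2], s4], s5], s3] + [[[[s1, s4], s2], s3], s5] - [[[[s1, s4], s2], s5], s3]
Both agree, so they are equal.


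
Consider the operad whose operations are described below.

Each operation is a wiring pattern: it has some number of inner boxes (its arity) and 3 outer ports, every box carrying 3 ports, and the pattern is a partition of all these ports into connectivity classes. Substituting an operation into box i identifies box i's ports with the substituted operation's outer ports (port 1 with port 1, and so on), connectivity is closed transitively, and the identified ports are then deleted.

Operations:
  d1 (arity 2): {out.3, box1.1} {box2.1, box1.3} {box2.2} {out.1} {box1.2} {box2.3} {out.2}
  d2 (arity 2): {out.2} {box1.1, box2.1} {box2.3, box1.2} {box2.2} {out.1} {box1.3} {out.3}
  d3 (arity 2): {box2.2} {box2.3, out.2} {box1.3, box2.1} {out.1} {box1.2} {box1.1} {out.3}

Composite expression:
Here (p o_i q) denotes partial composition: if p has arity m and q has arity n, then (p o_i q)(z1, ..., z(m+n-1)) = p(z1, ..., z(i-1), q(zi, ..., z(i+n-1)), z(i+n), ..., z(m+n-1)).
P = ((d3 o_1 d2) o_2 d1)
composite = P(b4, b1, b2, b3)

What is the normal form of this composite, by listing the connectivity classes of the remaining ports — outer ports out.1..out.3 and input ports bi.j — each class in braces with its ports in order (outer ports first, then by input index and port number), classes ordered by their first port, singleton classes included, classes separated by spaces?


{out.1} {out.2, b3.3} {out.3} {b1.1, b4.2} {b1.2} {b1.3, b2.1} {b2.2} {b2.3} {b3.1} {b3.2} {b4.1} {b4.3}


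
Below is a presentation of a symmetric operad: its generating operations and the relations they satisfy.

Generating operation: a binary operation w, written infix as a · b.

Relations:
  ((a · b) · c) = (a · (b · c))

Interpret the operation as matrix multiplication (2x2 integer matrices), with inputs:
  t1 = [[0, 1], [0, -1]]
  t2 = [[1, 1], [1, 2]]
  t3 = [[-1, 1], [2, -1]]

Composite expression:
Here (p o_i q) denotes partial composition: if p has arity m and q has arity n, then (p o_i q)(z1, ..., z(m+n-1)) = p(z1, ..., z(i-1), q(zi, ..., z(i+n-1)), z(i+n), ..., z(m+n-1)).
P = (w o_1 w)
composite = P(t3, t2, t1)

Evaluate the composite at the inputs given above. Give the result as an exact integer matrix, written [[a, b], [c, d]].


[[0, -1], [0, 1]]

(t3 · t2) = [[0, 1], [1, 0]]
((t3 · t2) · t1) = [[0, -1], [0, 1]]


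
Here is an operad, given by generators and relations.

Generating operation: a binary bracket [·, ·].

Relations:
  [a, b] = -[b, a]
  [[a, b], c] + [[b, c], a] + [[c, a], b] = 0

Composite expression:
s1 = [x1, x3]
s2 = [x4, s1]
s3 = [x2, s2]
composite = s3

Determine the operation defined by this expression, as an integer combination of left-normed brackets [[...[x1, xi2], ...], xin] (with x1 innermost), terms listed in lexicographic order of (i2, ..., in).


[[[x1, x3], x4], x2]

Expand each bracket as ab - ba; the x1-initial words give the coefficients.
Composite bracket: [x2, [x4, [x1, x3]]]
Under [a, b] = ab - ba we get 8 signed associative words (2^3 = 8).
The x1-initial words carry the normal form:
  x1x3x4x2 appears with sign +1, giving the term +[[[x1, x3], x4], x2]


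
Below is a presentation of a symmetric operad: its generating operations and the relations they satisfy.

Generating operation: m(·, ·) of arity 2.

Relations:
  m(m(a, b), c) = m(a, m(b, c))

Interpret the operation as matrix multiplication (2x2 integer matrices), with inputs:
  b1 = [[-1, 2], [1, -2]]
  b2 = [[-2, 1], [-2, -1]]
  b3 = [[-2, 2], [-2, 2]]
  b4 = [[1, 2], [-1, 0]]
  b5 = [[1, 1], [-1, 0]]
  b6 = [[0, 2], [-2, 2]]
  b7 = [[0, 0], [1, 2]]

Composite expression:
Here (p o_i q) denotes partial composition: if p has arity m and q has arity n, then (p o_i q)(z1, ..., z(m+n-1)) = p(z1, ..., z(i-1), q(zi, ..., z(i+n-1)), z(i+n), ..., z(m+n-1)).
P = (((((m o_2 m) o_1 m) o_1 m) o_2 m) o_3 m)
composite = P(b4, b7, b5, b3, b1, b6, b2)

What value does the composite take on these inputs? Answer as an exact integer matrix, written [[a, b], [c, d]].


[[0, 0], [0, 0]]

m(b5, b3) = [[-4, 4], [2, -2]]
m(b7, m(b5, b3)) = [[0, 0], [0, 0]]
m(b4, m(b7, m(b5, b3))) = [[0, 0], [0, 0]]
m(m(b4, m(b7, m(b5, b3))), b1) = [[0, 0], [0, 0]]
m(b6, b2) = [[-4, -2], [0, -4]]
m(m(m(b4, m(b7, m(b5, b3))), b1), m(b6, b2)) = [[0, 0], [0, 0]]


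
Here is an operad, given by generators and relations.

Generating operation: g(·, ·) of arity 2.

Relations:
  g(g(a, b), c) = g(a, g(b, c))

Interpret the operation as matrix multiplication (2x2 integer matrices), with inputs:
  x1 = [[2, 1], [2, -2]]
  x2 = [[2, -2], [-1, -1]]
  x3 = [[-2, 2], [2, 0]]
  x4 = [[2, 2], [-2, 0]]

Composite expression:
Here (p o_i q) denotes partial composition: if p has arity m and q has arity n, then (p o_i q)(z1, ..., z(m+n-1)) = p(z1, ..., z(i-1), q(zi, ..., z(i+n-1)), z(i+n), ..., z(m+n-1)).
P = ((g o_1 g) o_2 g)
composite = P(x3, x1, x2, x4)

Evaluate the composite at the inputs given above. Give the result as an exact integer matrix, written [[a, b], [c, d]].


g(x1, x2) = [[3, -5], [6, -2]]
g(x3, g(x1, x2)) = [[6, 6], [6, -10]]
g(g(x3, g(x1, x2)), x4) = [[0, 12], [32, 12]]

[[0, 12], [32, 12]]


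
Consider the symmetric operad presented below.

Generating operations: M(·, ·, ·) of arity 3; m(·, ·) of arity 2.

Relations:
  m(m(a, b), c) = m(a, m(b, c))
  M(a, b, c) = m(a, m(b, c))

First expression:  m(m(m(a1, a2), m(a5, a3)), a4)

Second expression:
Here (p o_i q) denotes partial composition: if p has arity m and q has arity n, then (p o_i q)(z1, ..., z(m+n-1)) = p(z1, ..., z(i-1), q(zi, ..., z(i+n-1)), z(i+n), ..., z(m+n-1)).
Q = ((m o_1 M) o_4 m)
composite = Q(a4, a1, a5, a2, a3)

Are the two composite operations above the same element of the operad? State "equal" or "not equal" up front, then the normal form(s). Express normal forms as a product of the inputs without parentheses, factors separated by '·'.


not equal — first a1 · a2 · a5 · a3 · a4, second a4 · a1 · a5 · a2 · a3

The first composite normalizes to a1 · a2 · a5 · a3 · a4
The second composite normalizes to a4 · a1 · a5 · a2 · a3
They disagree, so not equal.


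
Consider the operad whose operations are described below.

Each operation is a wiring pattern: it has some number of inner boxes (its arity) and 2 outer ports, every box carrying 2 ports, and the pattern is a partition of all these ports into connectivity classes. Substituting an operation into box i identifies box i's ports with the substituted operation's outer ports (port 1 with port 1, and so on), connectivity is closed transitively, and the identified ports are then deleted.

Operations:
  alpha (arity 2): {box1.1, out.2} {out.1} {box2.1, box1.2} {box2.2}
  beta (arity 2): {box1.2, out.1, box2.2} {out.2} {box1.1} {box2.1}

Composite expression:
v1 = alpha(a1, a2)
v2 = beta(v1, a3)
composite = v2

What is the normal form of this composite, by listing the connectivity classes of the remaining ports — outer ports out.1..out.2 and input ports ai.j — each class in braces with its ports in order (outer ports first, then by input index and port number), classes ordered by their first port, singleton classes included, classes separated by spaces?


{out.1, a1.1, a3.2} {out.2} {a1.2, a2.1} {a2.2} {a3.1}

Two ports join when wires chain via beta-identified ports.
through alpha, on inputs (a1, a2): {out.1} {out.2, a1.1} {a1.2, a2.1} {a2.2} (out.j = stage outer ports)
through beta, on inputs (a1, a2, a3): {out.1, a1.1, a3.2} {out.2} {a1.2, a2.1} {a2.2} {a3.1} (out.j = stage outer ports)


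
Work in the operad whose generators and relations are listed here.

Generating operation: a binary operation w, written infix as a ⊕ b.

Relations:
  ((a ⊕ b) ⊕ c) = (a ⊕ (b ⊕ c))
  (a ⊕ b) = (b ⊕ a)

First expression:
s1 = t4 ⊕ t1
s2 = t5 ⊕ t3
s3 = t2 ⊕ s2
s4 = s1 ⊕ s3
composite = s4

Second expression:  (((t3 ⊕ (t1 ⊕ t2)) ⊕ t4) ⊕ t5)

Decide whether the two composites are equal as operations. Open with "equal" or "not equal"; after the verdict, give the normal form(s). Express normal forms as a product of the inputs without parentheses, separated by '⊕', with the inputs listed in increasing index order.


equal; both compose to t1 ⊕ t2 ⊕ t3 ⊕ t4 ⊕ t5

Normal form of the first expression: t1 ⊕ t2 ⊕ t3 ⊕ t4 ⊕ t5
Normal form of the second expression: t1 ⊕ t2 ⊕ t3 ⊕ t4 ⊕ t5
Both agree, so they are equal.


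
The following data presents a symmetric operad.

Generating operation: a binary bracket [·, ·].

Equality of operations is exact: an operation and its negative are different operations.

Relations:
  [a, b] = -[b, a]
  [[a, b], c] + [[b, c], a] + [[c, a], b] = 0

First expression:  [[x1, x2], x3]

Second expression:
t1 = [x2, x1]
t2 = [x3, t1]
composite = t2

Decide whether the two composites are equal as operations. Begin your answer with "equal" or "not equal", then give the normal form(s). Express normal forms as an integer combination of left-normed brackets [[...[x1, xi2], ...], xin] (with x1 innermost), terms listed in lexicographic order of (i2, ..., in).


equal — both sides give [[x1, x2], x3]

Normal form of the first expression: [[x1, x2], x3]
Normal form of the second expression: [[x1, x2], x3]
The normal forms match — equal.


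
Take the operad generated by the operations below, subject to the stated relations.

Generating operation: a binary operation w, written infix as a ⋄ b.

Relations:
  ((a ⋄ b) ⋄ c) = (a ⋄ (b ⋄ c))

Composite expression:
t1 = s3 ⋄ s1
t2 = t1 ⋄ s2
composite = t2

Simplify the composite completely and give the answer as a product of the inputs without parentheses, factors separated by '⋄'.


s3 ⋄ s1 ⋄ s2

Under associativity of w, the answer is the s's in reading order.
(s3 ⋄ s1) spells out as s3 ⋄ s1
((s3 ⋄ s1) ⋄ s2) spells out as s3 ⋄ s1 ⋄ s2


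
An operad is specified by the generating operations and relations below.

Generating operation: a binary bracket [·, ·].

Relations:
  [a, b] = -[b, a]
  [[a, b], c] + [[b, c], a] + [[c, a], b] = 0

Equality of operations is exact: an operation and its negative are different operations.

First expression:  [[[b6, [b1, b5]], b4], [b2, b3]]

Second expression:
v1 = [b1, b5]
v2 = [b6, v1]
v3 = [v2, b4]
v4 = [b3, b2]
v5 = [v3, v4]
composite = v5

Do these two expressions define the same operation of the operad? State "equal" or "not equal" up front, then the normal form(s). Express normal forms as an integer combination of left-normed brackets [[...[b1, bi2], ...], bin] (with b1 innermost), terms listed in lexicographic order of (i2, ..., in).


The first expression reduces to -[[[[[b1, b5], b6], b4], b2], b3] + [[[[[b1, b5], b6], b4], b3], b2]
The second expression reduces to [[[[[b1, b5], b6], b4], b2], b3] - [[[[[b1, b5], b6], b4], b3], b2]
Different reductions; not equal.

not equal; the first gives -[[[[[b1, b5], b6], b4], b2], b3] + [[[[[b1, b5], b6], b4], b3], b2] and the second [[[[[b1, b5], b6], b4], b2], b3] - [[[[[b1, b5], b6], b4], b3], b2]


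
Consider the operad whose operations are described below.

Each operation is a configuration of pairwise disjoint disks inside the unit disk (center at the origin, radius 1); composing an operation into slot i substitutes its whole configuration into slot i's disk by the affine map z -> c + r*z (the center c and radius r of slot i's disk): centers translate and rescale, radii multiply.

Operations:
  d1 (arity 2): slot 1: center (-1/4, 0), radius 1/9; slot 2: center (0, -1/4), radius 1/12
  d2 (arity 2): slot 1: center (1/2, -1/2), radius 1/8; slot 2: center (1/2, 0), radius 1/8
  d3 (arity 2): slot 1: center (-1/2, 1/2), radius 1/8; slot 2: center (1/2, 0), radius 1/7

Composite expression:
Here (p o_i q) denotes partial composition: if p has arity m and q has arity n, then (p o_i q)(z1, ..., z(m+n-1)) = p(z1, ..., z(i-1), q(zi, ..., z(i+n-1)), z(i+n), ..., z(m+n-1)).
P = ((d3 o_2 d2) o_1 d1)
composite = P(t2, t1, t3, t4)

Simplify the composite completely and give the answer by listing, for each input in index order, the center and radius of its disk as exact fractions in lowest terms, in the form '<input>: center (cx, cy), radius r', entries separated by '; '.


Follow each t-input down from d3: c' goes to c + r*c', radius to r*r'.
t2: after 2 affine steps, its disk has center (-17/32, 1/2), radius 1/72
t1: after 2 affine steps, its disk has center (-1/2, 15/32), radius 1/96
t3: after 2 affine steps, its disk has center (4/7, -1/14), radius 1/56
t4: after 2 affine steps, its disk has center (4/7, 0), radius 1/56

t1: center (-1/2, 15/32), radius 1/96; t2: center (-17/32, 1/2), radius 1/72; t3: center (4/7, -1/14), radius 1/56; t4: center (4/7, 0), radius 1/56


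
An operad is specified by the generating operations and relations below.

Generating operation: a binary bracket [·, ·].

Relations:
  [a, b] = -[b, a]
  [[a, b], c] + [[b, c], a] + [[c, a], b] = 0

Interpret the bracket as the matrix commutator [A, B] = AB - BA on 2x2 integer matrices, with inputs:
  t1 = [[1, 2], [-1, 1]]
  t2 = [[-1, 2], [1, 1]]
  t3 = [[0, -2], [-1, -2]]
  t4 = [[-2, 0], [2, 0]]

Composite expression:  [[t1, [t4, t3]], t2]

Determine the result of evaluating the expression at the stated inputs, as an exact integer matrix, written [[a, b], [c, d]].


[[0, 0], [0, 0]]

[t4, t3] = [[4, 4], [2, -4]]
[t1, [t4, t3]] = [[8, -16], [-8, -8]]
[[t1, [t4, t3]], t2] = [[0, 0], [0, 0]]


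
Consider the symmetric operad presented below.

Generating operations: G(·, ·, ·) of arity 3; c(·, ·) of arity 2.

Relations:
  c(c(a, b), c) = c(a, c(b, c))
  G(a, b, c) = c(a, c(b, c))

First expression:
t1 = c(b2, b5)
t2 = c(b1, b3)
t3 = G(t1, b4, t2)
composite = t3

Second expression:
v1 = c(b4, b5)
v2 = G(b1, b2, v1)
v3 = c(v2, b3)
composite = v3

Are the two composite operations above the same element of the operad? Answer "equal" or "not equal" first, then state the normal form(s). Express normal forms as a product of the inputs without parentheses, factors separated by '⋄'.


not equal; the first gives b2 ⋄ b5 ⋄ b4 ⋄ b1 ⋄ b3 and the second b1 ⋄ b2 ⋄ b4 ⋄ b5 ⋄ b3

In normal form, the first expression is b2 ⋄ b5 ⋄ b4 ⋄ b1 ⋄ b3
In normal form, the second expression is b1 ⋄ b2 ⋄ b4 ⋄ b5 ⋄ b3
The normal forms differ: not equal.


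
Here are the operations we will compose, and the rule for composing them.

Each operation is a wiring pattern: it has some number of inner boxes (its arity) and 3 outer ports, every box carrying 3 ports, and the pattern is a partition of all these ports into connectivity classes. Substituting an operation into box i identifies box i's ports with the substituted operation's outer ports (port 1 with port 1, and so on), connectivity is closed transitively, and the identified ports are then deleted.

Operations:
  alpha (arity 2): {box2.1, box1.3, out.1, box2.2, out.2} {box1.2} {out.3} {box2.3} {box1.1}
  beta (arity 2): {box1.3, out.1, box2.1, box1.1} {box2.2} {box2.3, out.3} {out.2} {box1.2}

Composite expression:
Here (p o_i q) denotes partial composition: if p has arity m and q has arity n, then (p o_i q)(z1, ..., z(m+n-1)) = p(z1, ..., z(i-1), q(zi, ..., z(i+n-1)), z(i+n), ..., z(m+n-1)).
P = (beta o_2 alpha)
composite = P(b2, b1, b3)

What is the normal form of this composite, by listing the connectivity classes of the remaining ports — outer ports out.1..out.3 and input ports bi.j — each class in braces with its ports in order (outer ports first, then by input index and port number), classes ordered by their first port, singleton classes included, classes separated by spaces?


{out.1, b1.3, b2.1, b2.3, b3.1, b3.2} {out.2} {out.3} {b1.1} {b1.2} {b2.2} {b3.3}

Reachability decides: close wires over beta-identified ports.
composing alpha on (b1, b3), with out.j its own outer ports: {out.1, out.2, b1.3, b3.1, b3.2} {out.3} {b1.1} {b1.2} {b3.3}
composing beta on (b2, b1, b3), with out.j its own outer ports: {out.1, b1.3, b2.1, b2.3, b3.1, b3.2} {out.2} {out.3} {b1.1} {b1.2} {b2.2} {b3.3}


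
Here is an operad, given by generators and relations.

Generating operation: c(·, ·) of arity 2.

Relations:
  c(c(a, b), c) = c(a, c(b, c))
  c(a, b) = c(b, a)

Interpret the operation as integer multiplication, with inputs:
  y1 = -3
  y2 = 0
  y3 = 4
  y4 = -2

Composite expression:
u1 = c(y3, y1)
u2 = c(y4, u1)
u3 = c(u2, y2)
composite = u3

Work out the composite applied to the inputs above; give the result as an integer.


0

c(y3, y1) = -12
c(y4, c(y3, y1)) = 24
c(c(y4, c(y3, y1)), y2) = 0


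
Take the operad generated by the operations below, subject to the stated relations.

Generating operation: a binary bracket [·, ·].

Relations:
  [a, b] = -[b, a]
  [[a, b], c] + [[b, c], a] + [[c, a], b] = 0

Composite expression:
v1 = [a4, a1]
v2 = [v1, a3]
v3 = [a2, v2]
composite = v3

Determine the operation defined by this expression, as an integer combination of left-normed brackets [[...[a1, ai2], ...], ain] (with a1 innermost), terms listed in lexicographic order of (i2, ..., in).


[[[a1, a4], a3], a2]


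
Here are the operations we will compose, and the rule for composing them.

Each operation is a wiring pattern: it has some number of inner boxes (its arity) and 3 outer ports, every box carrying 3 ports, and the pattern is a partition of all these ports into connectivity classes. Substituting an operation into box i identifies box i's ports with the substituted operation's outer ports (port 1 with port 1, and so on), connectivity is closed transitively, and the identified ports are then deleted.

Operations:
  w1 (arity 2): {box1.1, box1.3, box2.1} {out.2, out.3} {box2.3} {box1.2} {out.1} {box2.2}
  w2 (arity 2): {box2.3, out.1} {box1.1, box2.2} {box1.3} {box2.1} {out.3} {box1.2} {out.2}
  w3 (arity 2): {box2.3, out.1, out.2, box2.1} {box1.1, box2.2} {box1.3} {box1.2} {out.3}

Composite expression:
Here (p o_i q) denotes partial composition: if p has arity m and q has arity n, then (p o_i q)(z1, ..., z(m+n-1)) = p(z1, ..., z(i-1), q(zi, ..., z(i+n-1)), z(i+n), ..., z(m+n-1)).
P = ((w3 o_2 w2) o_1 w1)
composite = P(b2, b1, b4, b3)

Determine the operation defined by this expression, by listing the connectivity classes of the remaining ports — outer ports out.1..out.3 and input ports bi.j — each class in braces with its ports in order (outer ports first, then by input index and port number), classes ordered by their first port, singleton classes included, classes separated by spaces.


{out.1, out.2, b3.3} {out.3} {b1.1, b2.1, b2.3} {b1.2} {b1.3} {b2.2} {b3.1} {b3.2, b4.1} {b4.2} {b4.3}


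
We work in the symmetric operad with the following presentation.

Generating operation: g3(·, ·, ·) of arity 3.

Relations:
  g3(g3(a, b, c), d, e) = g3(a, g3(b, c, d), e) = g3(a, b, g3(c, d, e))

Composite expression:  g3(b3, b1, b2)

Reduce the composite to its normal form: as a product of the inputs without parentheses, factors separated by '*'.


b3 * b1 * b2


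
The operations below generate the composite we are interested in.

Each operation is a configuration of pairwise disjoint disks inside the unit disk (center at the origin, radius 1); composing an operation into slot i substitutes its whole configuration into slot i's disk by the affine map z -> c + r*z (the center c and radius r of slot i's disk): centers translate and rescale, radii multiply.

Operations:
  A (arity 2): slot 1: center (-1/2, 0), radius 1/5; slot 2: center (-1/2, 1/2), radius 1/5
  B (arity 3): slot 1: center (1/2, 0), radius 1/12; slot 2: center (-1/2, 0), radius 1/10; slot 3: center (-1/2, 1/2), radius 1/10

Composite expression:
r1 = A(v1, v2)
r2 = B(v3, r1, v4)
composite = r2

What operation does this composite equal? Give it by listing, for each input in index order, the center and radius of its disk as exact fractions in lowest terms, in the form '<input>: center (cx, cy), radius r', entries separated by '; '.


v1: center (-11/20, 0), radius 1/50; v2: center (-11/20, 1/20), radius 1/50; v3: center (1/2, 0), radius 1/12; v4: center (-1/2, 1/2), radius 1/10

Nesting under B composes maps z -> c + r*z down each v-path.
for v3, the 1-step affine chain lands on center (1/2, 0), radius 1/12
for v1, the 2-step affine chain lands on center (-11/20, 0), radius 1/50
for v2, the 2-step affine chain lands on center (-11/20, 1/20), radius 1/50
for v4, the 1-step affine chain lands on center (-1/2, 1/2), radius 1/10


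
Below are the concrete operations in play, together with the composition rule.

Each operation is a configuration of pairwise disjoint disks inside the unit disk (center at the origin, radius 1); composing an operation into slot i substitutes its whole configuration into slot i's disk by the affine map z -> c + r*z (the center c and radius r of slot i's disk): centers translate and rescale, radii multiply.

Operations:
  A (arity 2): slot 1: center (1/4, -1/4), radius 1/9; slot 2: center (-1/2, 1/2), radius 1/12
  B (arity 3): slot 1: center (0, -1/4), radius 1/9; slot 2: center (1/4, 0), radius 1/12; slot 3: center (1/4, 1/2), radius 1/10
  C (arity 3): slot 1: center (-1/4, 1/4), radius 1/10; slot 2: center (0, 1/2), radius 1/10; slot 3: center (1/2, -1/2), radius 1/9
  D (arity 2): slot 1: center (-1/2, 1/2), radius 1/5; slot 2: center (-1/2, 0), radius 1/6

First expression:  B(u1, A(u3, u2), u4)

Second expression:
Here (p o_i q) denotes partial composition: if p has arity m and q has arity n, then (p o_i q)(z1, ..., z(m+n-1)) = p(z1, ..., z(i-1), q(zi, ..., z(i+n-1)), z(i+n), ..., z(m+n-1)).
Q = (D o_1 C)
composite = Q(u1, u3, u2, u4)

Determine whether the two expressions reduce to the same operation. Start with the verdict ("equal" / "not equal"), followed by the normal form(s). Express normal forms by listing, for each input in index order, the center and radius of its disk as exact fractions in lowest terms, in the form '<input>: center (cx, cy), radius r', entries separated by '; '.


not equal; first: u1: center (0, -1/4), radius 1/9; u2: center (5/24, 1/24), radius 1/144; u3: center (13/48, -1/48), radius 1/108; u4: center (1/4, 1/2), radius 1/10; second: u1: center (-11/20, 11/20), radius 1/50; u2: center (-2/5, 2/5), radius 1/45; u3: center (-1/2, 3/5), radius 1/50; u4: center (-1/2, 0), radius 1/6

The first expression reduces to u1: center (0, -1/4), radius 1/9; u2: center (5/24, 1/24), radius 1/144; u3: center (13/48, -1/48), radius 1/108; u4: center (1/4, 1/2), radius 1/10
The second expression reduces to u1: center (-11/20, 11/20), radius 1/50; u2: center (-2/5, 2/5), radius 1/45; u3: center (-1/2, 3/5), radius 1/50; u4: center (-1/2, 0), radius 1/6
They disagree, so not equal.


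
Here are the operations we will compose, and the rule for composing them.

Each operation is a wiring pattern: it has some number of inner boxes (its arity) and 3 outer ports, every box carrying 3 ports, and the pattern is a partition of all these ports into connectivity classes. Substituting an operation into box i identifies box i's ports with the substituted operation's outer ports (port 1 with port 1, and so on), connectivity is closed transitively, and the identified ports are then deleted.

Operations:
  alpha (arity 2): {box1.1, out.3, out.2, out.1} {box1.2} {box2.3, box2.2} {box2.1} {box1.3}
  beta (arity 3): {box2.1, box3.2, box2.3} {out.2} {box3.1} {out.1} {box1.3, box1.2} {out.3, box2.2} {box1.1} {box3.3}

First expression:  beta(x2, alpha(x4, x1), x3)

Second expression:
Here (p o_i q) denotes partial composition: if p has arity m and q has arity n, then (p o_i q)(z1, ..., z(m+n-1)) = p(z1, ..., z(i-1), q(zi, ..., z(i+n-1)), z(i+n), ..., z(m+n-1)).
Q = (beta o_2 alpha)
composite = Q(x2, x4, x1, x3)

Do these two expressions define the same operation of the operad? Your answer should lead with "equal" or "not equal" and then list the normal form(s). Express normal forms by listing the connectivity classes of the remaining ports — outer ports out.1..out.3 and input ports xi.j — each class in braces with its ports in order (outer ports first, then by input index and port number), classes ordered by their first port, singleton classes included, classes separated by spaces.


The first composite normalizes to {out.1} {out.2} {out.3, x3.2, x4.1} {x1.1} {x1.2, x1.3} {x2.1} {x2.2, x2.3} {x3.1} {x3.3} {x4.2} {x4.3}
The second composite normalizes to {out.1} {out.2} {out.3, x3.2, x4.1} {x1.1} {x1.2, x1.3} {x2.1} {x2.2, x2.3} {x3.1} {x3.3} {x4.2} {x4.3}
Both agree, so they are equal.

equal — both sides give {out.1} {out.2} {out.3, x3.2, x4.1} {x1.1} {x1.2, x1.3} {x2.1} {x2.2, x2.3} {x3.1} {x3.3} {x4.2} {x4.3}


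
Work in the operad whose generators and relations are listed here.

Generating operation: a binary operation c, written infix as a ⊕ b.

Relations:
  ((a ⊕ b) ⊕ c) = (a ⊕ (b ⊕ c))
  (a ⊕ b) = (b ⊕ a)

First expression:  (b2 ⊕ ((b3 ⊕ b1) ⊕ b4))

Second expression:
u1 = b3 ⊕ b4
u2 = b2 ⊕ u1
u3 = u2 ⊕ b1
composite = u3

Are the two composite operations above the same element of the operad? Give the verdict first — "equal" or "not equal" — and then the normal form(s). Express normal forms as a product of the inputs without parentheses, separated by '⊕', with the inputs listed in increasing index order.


equal: each reduces to b1 ⊕ b2 ⊕ b3 ⊕ b4

In normal form, the first expression is b1 ⊕ b2 ⊕ b3 ⊕ b4
In normal form, the second expression is b1 ⊕ b2 ⊕ b3 ⊕ b4
One common form — equal.


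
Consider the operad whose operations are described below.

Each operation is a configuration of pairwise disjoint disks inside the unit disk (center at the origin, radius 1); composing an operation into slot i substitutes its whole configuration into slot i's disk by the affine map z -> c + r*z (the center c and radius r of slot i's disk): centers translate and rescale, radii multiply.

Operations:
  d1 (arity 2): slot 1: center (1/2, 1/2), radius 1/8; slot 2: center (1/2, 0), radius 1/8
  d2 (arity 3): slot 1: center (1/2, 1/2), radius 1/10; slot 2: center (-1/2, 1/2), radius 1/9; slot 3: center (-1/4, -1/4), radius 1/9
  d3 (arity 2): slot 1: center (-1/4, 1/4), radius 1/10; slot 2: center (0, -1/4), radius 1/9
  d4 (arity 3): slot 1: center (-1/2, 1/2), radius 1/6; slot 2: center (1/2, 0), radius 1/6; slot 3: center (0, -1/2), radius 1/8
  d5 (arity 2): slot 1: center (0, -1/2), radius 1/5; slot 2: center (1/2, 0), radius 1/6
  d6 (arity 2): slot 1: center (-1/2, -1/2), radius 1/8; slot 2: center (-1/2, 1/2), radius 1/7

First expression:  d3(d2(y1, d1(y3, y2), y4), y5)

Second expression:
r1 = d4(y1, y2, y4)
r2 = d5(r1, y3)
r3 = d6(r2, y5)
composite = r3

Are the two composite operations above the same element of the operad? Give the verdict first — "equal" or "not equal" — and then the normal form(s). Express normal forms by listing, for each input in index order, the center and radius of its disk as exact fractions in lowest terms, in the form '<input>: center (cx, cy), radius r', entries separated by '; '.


not equal; first: y1: center (-1/5, 3/10), radius 1/100; y2: center (-53/180, 3/10), radius 1/720; y3: center (-53/180, 11/36), radius 1/720; y4: center (-11/40, 9/40), radius 1/90; y5: center (0, -1/4), radius 1/9; second: y1: center (-41/80, -11/20), radius 1/240; y2: center (-39/80, -9/16), radius 1/240; y3: center (-7/16, -1/2), radius 1/48; y4: center (-1/2, -23/40), radius 1/320; y5: center (-1/2, 1/2), radius 1/7


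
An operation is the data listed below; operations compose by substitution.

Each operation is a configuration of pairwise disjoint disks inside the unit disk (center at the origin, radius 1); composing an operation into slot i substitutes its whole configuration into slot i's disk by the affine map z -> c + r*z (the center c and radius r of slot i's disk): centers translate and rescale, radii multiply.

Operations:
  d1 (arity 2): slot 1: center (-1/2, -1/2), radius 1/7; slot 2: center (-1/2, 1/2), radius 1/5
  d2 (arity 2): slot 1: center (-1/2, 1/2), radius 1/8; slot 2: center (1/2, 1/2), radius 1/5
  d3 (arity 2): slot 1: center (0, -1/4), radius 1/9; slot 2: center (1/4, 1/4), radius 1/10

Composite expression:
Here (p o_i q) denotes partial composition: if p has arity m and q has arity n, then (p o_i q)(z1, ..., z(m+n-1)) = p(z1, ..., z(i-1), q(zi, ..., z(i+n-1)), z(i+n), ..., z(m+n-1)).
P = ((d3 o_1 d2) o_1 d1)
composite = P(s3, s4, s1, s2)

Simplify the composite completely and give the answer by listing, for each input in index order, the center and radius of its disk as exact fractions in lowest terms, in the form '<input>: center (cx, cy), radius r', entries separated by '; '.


s1: center (1/18, -7/36), radius 1/45; s2: center (1/4, 1/4), radius 1/10; s3: center (-1/16, -29/144), radius 1/504; s4: center (-1/16, -3/16), radius 1/360

Nesting under d3 composes maps z -> c + r*z down each s-path.
s3 passes through 3 substitutions, ending at center (-1/16, -29/144), radius 1/504
s4 passes through 3 substitutions, ending at center (-1/16, -3/16), radius 1/360
s1 passes through 2 substitutions, ending at center (1/18, -7/36), radius 1/45
s2 passes through 1 substitution, ending at center (1/4, 1/4), radius 1/10


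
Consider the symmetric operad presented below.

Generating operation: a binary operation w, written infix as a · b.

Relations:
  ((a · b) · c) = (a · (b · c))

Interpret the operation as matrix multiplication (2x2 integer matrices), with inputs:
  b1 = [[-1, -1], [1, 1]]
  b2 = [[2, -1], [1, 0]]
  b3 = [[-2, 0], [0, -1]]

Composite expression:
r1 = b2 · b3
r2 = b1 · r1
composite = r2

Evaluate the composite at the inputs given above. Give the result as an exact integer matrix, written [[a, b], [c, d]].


[[6, -1], [-6, 1]]

(b2 · b3) = [[-4, 1], [-2, 0]]
(b1 · (b2 · b3)) = [[6, -1], [-6, 1]]


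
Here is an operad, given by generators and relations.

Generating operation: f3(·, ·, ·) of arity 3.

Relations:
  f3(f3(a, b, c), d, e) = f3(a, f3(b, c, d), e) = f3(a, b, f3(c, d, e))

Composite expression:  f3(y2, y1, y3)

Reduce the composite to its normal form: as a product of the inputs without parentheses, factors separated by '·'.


y2 · y1 · y3

All parenthesizations of f3 agree; list the y-inputs left to right.
f3(y2, y1, y3) spells out as y2 · y1 · y3


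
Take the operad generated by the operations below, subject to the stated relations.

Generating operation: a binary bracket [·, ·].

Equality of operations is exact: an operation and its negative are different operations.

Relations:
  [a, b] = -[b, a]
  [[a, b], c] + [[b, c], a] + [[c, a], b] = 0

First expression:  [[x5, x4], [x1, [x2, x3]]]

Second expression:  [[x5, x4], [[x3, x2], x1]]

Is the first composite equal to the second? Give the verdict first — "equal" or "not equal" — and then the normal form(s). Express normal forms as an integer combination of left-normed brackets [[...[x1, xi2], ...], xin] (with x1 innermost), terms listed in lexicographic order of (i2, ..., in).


equal — both sides give [[[[x1, x2], x3], x4], x5] - [[[[x1, x2], x3], x5], x4] - [[[[x1, x3], x2], x4], x5] + [[[[x1, x3], x2], x5], x4]

The first composite normalizes to [[[[x1, x2], x3], x4], x5] - [[[[x1, x2], x3], x5], x4] - [[[[x1, x3], x2], x4], x5] + [[[[x1, x3], x2], x5], x4]
The second composite normalizes to [[[[x1, x2], x3], x4], x5] - [[[[x1, x2], x3], x5], x4] - [[[[x1, x3], x2], x4], x5] + [[[[x1, x3], x2], x5], x4]
Both agree, so they are equal.


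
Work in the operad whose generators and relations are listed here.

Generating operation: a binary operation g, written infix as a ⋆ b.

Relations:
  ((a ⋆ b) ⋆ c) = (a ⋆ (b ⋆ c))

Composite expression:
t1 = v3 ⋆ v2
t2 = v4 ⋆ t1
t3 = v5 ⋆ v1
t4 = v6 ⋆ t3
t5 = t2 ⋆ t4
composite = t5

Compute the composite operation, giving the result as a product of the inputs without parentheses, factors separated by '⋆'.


v4 ⋆ v3 ⋆ v2 ⋆ v6 ⋆ v5 ⋆ v1

Key point: g is associative — brackets drop, the v-order remains.
(v3 ⋆ v2) collapses to v3 ⋆ v2
(v4 ⋆ (v3 ⋆ v2)) collapses to v4 ⋆ v3 ⋆ v2
(v5 ⋆ v1) collapses to v5 ⋆ v1
(v6 ⋆ (v5 ⋆ v1)) collapses to v6 ⋆ v5 ⋆ v1
((v4 ⋆ (v3 ⋆ v2)) ⋆ (v6 ⋆ (v5 ⋆ v1))) collapses to v4 ⋆ v3 ⋆ v2 ⋆ v6 ⋆ v5 ⋆ v1


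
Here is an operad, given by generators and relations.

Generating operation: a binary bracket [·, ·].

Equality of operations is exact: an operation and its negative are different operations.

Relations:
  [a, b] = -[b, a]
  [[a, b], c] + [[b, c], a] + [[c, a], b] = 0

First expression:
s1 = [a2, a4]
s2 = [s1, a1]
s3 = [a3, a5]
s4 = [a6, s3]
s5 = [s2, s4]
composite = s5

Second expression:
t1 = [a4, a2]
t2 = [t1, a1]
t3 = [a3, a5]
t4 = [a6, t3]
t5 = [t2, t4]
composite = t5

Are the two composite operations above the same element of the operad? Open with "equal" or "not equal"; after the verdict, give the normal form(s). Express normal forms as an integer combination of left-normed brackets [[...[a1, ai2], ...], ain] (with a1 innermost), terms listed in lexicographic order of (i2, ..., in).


not equal: they reduce to [[[[[a1, a2], a4], a3], a5], a6] - [[[[[a1, a2], a4], a5], a3], a6] - [[[[[a1, a2], a4], a6], a3], a5] + [[[[[a1, a2], a4], a6], a5], a3] - [[[[[a1, a4], a2], a3], a5], a6] + [[[[[a1, a4], a2], a5], a3], a6] + [[[[[a1, a4], a2], a6], a3], a5] - [[[[[a1, a4], a2], a6], a5], a3] and -[[[[[a1, a2], a4], a3], a5], a6] + [[[[[a1, a2], a4], a5], a3], a6] + [[[[[a1, a2], a4], a6], a3], a5] - [[[[[a1, a2], a4], a6], a5], a3] + [[[[[a1, a4], a2], a3], a5], a6] - [[[[[a1, a4], a2], a5], a3], a6] - [[[[[a1, a4], a2], a6], a3], a5] + [[[[[a1, a4], a2], a6], a5], a3]

The first expression reduces to [[[[[a1, a2], a4], a3], a5], a6] - [[[[[a1, a2], a4], a5], a3], a6] - [[[[[a1, a2], a4], a6], a3], a5] + [[[[[a1, a2], a4], a6], a5], a3] - [[[[[a1, a4], a2], a3], a5], a6] + [[[[[a1, a4], a2], a5], a3], a6] + [[[[[a1, a4], a2], a6], a3], a5] - [[[[[a1, a4], a2], a6], a5], a3]
The second expression reduces to -[[[[[a1, a2], a4], a3], a5], a6] + [[[[[a1, a2], a4], a5], a3], a6] + [[[[[a1, a2], a4], a6], a3], a5] - [[[[[a1, a2], a4], a6], a5], a3] + [[[[[a1, a4], a2], a3], a5], a6] - [[[[[a1, a4], a2], a5], a3], a6] - [[[[[a1, a4], a2], a6], a3], a5] + [[[[[a1, a4], a2], a6], a5], a3]
The normal forms differ: not equal.
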